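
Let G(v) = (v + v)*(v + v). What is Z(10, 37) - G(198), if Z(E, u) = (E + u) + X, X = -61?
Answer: -156830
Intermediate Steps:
Z(E, u) = -61 + E + u (Z(E, u) = (E + u) - 61 = -61 + E + u)
G(v) = 4*v² (G(v) = (2*v)*(2*v) = 4*v²)
Z(10, 37) - G(198) = (-61 + 10 + 37) - 4*198² = -14 - 4*39204 = -14 - 1*156816 = -14 - 156816 = -156830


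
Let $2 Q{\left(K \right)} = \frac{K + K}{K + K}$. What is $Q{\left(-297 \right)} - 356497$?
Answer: $- \frac{712993}{2} \approx -3.565 \cdot 10^{5}$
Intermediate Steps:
$Q{\left(K \right)} = \frac{1}{2}$ ($Q{\left(K \right)} = \frac{\left(K + K\right) \frac{1}{K + K}}{2} = \frac{2 K \frac{1}{2 K}}{2} = \frac{1}{2} \cdot 1 = \frac{1}{2}$)
$Q{\left(-297 \right)} - 356497 = \frac{1}{2} - 356497 = - \frac{712993}{2}$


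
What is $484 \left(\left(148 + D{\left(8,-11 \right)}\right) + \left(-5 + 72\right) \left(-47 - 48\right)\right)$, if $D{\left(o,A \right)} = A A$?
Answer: $-2950464$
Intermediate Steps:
$D{\left(o,A \right)} = A^{2}$
$484 \left(\left(148 + D{\left(8,-11 \right)}\right) + \left(-5 + 72\right) \left(-47 - 48\right)\right) = 484 \left(\left(148 + \left(-11\right)^{2}\right) + \left(-5 + 72\right) \left(-47 - 48\right)\right) = 484 \left(\left(148 + 121\right) + 67 \left(-95\right)\right) = 484 \left(269 - 6365\right) = 484 \left(-6096\right) = -2950464$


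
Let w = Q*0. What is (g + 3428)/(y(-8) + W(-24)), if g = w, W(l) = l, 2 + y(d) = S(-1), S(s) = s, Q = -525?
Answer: -3428/27 ≈ -126.96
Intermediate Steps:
y(d) = -3 (y(d) = -2 - 1 = -3)
w = 0 (w = -525*0 = 0)
g = 0
(g + 3428)/(y(-8) + W(-24)) = (0 + 3428)/(-3 - 24) = 3428/(-27) = 3428*(-1/27) = -3428/27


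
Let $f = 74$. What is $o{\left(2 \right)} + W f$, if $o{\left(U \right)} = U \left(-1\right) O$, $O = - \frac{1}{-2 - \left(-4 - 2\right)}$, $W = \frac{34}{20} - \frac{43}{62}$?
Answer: $\frac{23243}{310} \approx 74.977$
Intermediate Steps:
$W = \frac{156}{155}$ ($W = 34 \cdot \frac{1}{20} - \frac{43}{62} = \frac{17}{10} - \frac{43}{62} = \frac{156}{155} \approx 1.0065$)
$O = - \frac{1}{4}$ ($O = - \frac{1}{-2 - \left(-4 - 2\right)} = - \frac{1}{-2 - -6} = - \frac{1}{-2 + 6} = - \frac{1}{4} \approx -0.25$)
$o{\left(U \right)} = \frac{U}{4}$ ($o{\left(U \right)} = U \left(-1\right) \left(- \frac{1}{4}\right) = - U \left(- \frac{1}{4}\right) = \frac{U}{4}$)
$o{\left(2 \right)} + W f = \frac{1}{4} \cdot 2 + \frac{156}{155} \cdot 74 = \frac{1}{2} + \frac{11544}{155} = \frac{23243}{310}$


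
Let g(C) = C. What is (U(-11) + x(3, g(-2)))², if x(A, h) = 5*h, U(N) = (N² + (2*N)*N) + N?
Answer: 116964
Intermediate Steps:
U(N) = N + 3*N² (U(N) = (N² + 2*N²) + N = 3*N² + N = N + 3*N²)
(U(-11) + x(3, g(-2)))² = (-11*(1 + 3*(-11)) + 5*(-2))² = (-11*(1 - 33) - 10)² = (-11*(-32) - 10)² = (352 - 10)² = 342² = 116964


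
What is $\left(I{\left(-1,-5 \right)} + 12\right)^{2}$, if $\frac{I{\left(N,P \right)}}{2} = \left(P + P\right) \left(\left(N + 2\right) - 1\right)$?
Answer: $144$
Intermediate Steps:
$I{\left(N,P \right)} = 4 P \left(1 + N\right)$ ($I{\left(N,P \right)} = 2 \left(P + P\right) \left(\left(N + 2\right) - 1\right) = 2 \cdot 2 P \left(\left(2 + N\right) - 1\right) = 2 \cdot 2 P \left(1 + N\right) = 4 P \left(1 + N\right)$)
$\left(I{\left(-1,-5 \right)} + 12\right)^{2} = \left(4 \left(-5\right) \left(1 - 1\right) + 12\right)^{2} = \left(4 \left(-5\right) 0 + 12\right)^{2} = \left(0 + 12\right)^{2} = 12^{2} = 144$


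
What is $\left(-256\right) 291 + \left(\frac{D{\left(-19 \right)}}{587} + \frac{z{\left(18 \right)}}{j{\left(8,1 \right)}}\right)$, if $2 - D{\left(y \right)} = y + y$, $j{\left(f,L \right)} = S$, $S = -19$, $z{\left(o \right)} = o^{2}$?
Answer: $- \frac{831043316}{11153} \approx -74513.0$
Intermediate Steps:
$j{\left(f,L \right)} = -19$
$D{\left(y \right)} = 2 - 2 y$ ($D{\left(y \right)} = 2 - \left(y + y\right) = 2 - 2 y$)
$\left(-256\right) 291 + \left(\frac{D{\left(-19 \right)}}{587} + \frac{z{\left(18 \right)}}{j{\left(8,1 \right)}}\right) = \left(-256\right) 291 + \left(\frac{2 - -38}{587} + \frac{18^{2}}{-19}\right) = -74496 + \left(\left(2 + 38\right) \frac{1}{587} + 324 \left(- \frac{1}{19}\right)\right) = -74496 + \left(40 \cdot \frac{1}{587} - \frac{324}{19}\right) = -74496 + \left(\frac{40}{587} - \frac{324}{19}\right) = -74496 - \frac{189428}{11153} = - \frac{831043316}{11153}$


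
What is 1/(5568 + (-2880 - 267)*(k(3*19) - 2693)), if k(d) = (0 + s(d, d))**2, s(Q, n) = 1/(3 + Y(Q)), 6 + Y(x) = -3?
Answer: 12/101764219 ≈ 1.1792e-7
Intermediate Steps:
Y(x) = -9 (Y(x) = -6 - 3 = -9)
s(Q, n) = -1/6 (s(Q, n) = 1/(3 - 9) = 1/(-6) = -1/6)
k(d) = 1/36 (k(d) = (0 - 1/6)**2 = (-1/6)**2 = 1/36)
1/(5568 + (-2880 - 267)*(k(3*19) - 2693)) = 1/(5568 + (-2880 - 267)*(1/36 - 2693)) = 1/(5568 - 3147*(-96947/36)) = 1/(5568 + 101697403/12) = 1/(101764219/12) = 12/101764219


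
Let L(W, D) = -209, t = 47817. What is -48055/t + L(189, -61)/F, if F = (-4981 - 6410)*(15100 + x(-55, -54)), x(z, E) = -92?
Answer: -391204130347/389267103456 ≈ -1.0050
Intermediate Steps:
F = -170956128 (F = (-4981 - 6410)*(15100 - 92) = -11391*15008 = -170956128)
-48055/t + L(189, -61)/F = -48055/47817 - 209/(-170956128) = -48055*1/47817 - 209*(-1/170956128) = -6865/6831 + 209/170956128 = -391204130347/389267103456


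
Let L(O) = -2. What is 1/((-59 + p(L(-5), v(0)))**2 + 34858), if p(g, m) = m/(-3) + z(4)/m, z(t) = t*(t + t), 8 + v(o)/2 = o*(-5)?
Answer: 9/341611 ≈ 2.6346e-5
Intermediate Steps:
v(o) = -16 - 10*o (v(o) = -16 + 2*(o*(-5)) = -16 + 2*(-5*o) = -16 - 10*o)
z(t) = 2*t**2 (z(t) = t*(2*t) = 2*t**2)
p(g, m) = 32/m - m/3 (p(g, m) = m/(-3) + (2*4**2)/m = m*(-1/3) + (2*16)/m = -m/3 + 32/m = 32/m - m/3)
1/((-59 + p(L(-5), v(0)))**2 + 34858) = 1/((-59 + (32/(-16 - 10*0) - (-16 - 10*0)/3))**2 + 34858) = 1/((-59 + (32/(-16 + 0) - (-16 + 0)/3))**2 + 34858) = 1/((-59 + (32/(-16) - 1/3*(-16)))**2 + 34858) = 1/((-59 + (32*(-1/16) + 16/3))**2 + 34858) = 1/((-59 + (-2 + 16/3))**2 + 34858) = 1/((-59 + 10/3)**2 + 34858) = 1/((-167/3)**2 + 34858) = 1/(27889/9 + 34858) = 1/(341611/9) = 9/341611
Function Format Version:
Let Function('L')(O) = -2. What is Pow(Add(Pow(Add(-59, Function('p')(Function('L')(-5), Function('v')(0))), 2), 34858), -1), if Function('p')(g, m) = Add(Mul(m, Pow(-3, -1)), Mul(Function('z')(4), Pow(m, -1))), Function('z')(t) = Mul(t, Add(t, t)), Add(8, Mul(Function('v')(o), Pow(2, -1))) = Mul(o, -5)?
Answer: Rational(9, 341611) ≈ 2.6346e-5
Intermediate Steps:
Function('v')(o) = Add(-16, Mul(-10, o)) (Function('v')(o) = Add(-16, Mul(2, Mul(o, -5))) = Add(-16, Mul(2, Mul(-5, o))) = Add(-16, Mul(-10, o)))
Function('z')(t) = Mul(2, Pow(t, 2)) (Function('z')(t) = Mul(t, Mul(2, t)) = Mul(2, Pow(t, 2)))
Function('p')(g, m) = Add(Mul(32, Pow(m, -1)), Mul(Rational(-1, 3), m)) (Function('p')(g, m) = Add(Mul(m, Pow(-3, -1)), Mul(Mul(2, Pow(4, 2)), Pow(m, -1))) = Add(Mul(m, Rational(-1, 3)), Mul(Mul(2, 16), Pow(m, -1))) = Add(Mul(Rational(-1, 3), m), Mul(32, Pow(m, -1))) = Add(Mul(32, Pow(m, -1)), Mul(Rational(-1, 3), m)))
Pow(Add(Pow(Add(-59, Function('p')(Function('L')(-5), Function('v')(0))), 2), 34858), -1) = Pow(Add(Pow(Add(-59, Add(Mul(32, Pow(Add(-16, Mul(-10, 0)), -1)), Mul(Rational(-1, 3), Add(-16, Mul(-10, 0))))), 2), 34858), -1) = Pow(Add(Pow(Add(-59, Add(Mul(32, Pow(Add(-16, 0), -1)), Mul(Rational(-1, 3), Add(-16, 0)))), 2), 34858), -1) = Pow(Add(Pow(Add(-59, Add(Mul(32, Pow(-16, -1)), Mul(Rational(-1, 3), -16))), 2), 34858), -1) = Pow(Add(Pow(Add(-59, Add(Mul(32, Rational(-1, 16)), Rational(16, 3))), 2), 34858), -1) = Pow(Add(Pow(Add(-59, Add(-2, Rational(16, 3))), 2), 34858), -1) = Pow(Add(Pow(Add(-59, Rational(10, 3)), 2), 34858), -1) = Pow(Add(Pow(Rational(-167, 3), 2), 34858), -1) = Pow(Add(Rational(27889, 9), 34858), -1) = Pow(Rational(341611, 9), -1) = Rational(9, 341611)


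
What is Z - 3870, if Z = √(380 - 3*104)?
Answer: -3870 + 2*√17 ≈ -3861.8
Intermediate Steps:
Z = 2*√17 (Z = √(380 - 312) = √68 = 2*√17 ≈ 8.2462)
Z - 3870 = 2*√17 - 3870 = -3870 + 2*√17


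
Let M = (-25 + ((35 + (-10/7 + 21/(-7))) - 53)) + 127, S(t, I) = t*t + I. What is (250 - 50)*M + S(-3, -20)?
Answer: 111323/7 ≈ 15903.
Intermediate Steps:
S(t, I) = I + t**2 (S(t, I) = t**2 + I = I + t**2)
M = 557/7 (M = (-25 + ((35 + (-10*1/7 + 21*(-1/7))) - 53)) + 127 = (-25 + ((35 + (-10/7 - 3)) - 53)) + 127 = (-25 + ((35 - 31/7) - 53)) + 127 = (-25 + (214/7 - 53)) + 127 = (-25 - 157/7) + 127 = -332/7 + 127 = 557/7 ≈ 79.571)
(250 - 50)*M + S(-3, -20) = (250 - 50)*(557/7) + (-20 + (-3)**2) = 200*(557/7) + (-20 + 9) = 111400/7 - 11 = 111323/7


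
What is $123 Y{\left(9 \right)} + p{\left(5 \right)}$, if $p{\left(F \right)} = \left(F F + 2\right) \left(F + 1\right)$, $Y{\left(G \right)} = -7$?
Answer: $-699$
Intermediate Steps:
$p{\left(F \right)} = \left(1 + F\right) \left(2 + F^{2}\right)$ ($p{\left(F \right)} = \left(F^{2} + 2\right) \left(1 + F\right) = \left(2 + F^{2}\right) \left(1 + F\right) = \left(1 + F\right) \left(2 + F^{2}\right)$)
$123 Y{\left(9 \right)} + p{\left(5 \right)} = 123 \left(-7\right) + \left(2 + 5^{2} + 5^{3} + 2 \cdot 5\right) = -861 + \left(2 + 25 + 125 + 10\right) = -861 + 162 = -699$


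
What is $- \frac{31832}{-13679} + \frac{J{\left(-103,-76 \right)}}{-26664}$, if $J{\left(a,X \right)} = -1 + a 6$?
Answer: $\frac{857235749}{364736856} \approx 2.3503$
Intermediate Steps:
$J{\left(a,X \right)} = -1 + 6 a$
$- \frac{31832}{-13679} + \frac{J{\left(-103,-76 \right)}}{-26664} = - \frac{31832}{-13679} + \frac{-1 + 6 \left(-103\right)}{-26664} = \left(-31832\right) \left(- \frac{1}{13679}\right) + \left(-1 - 618\right) \left(- \frac{1}{26664}\right) = \frac{31832}{13679} - - \frac{619}{26664} = \frac{31832}{13679} + \frac{619}{26664} = \frac{857235749}{364736856}$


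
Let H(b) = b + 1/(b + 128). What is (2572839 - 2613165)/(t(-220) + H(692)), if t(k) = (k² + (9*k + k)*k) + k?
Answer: -33067320/436955041 ≈ -0.075677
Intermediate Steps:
t(k) = k + 11*k² (t(k) = (k² + (10*k)*k) + k = (k² + 10*k²) + k = 11*k² + k = k + 11*k²)
H(b) = b + 1/(128 + b)
(2572839 - 2613165)/(t(-220) + H(692)) = (2572839 - 2613165)/(-220*(1 + 11*(-220)) + (1 + 692² + 128*692)/(128 + 692)) = -40326/(-220*(1 - 2420) + (1 + 478864 + 88576)/820) = -40326/(-220*(-2419) + (1/820)*567441) = -40326/(532180 + 567441/820) = -40326/436955041/820 = -40326*820/436955041 = -33067320/436955041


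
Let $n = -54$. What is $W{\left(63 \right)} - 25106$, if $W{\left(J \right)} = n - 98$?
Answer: $-25258$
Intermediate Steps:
$W{\left(J \right)} = -152$ ($W{\left(J \right)} = -54 - 98 = -152$)
$W{\left(63 \right)} - 25106 = -152 - 25106 = -25258$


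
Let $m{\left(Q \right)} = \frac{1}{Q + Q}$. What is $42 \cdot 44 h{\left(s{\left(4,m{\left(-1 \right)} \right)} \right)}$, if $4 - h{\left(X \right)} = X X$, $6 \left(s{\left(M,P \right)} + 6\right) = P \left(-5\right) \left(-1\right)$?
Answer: $- \frac{412181}{6} \approx -68697.0$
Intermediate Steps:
$m{\left(Q \right)} = \frac{1}{2 Q}$
$s{\left(M,P \right)} = -6 + \frac{5 P}{6}$ ($s{\left(M,P \right)} = -6 + \frac{P \left(-5\right) \left(-1\right)}{6} = -6 + \frac{- 5 P \left(-1\right)}{6} = -6 + \frac{5 P}{6}$)
$h{\left(X \right)} = 4 - X^{2}$ ($h{\left(X \right)} = 4 - X X = 4 - X^{2}$)
$42 \cdot 44 h{\left(s{\left(4,m{\left(-1 \right)} \right)} \right)} = 42 \cdot 44 \left(4 - \left(-6 + \frac{5 \frac{1}{2 \left(-1\right)}}{6}\right)^{2}\right) = 1848 \left(4 - \left(-6 + \frac{5 \cdot \frac{1}{2} \left(-1\right)}{6}\right)^{2}\right) = 1848 \left(4 - \left(-6 + \frac{5}{6} \left(- \frac{1}{2}\right)\right)^{2}\right) = 1848 \left(4 - \left(-6 - \frac{5}{12}\right)^{2}\right) = 1848 \left(4 - \left(- \frac{77}{12}\right)^{2}\right) = 1848 \left(4 - \frac{5929}{144}\right) = 1848 \left(- \frac{5353}{144}\right) = - \frac{412181}{6}$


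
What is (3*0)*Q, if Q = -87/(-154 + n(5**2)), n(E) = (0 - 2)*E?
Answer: 0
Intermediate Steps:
n(E) = -2*E
Q = 29/68 (Q = -87/(-154 - 2*5**2) = -87/(-154 - 2*25) = -87/(-154 - 50) = -87/(-204) = -87*(-1/204) = 29/68 ≈ 0.42647)
(3*0)*Q = (3*0)*(29/68) = 0*(29/68) = 0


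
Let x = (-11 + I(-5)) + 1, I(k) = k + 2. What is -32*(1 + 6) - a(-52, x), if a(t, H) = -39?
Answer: -185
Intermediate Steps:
I(k) = 2 + k
x = -13 (x = (-11 + (2 - 5)) + 1 = (-11 - 3) + 1 = -14 + 1 = -13)
-32*(1 + 6) - a(-52, x) = -32*(1 + 6) - 1*(-39) = -32*7 + 39 = -224 + 39 = -185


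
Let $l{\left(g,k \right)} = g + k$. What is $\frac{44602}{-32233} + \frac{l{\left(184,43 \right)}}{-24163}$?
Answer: $- \frac{1085035017}{778845979} \approx -1.3931$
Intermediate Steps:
$\frac{44602}{-32233} + \frac{l{\left(184,43 \right)}}{-24163} = \frac{44602}{-32233} + \frac{184 + 43}{-24163} = 44602 \left(- \frac{1}{32233}\right) + 227 \left(- \frac{1}{24163}\right) = - \frac{44602}{32233} - \frac{227}{24163} = - \frac{1085035017}{778845979}$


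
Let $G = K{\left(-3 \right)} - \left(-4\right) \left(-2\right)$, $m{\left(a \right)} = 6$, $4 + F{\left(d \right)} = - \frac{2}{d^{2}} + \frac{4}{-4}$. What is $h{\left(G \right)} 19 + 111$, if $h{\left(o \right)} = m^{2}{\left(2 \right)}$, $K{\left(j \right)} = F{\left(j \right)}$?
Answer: $795$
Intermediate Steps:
$F{\left(d \right)} = -5 - \frac{2}{d^{2}}$ ($F{\left(d \right)} = -4 + \left(- \frac{2}{d^{2}} + \frac{4}{-4}\right) = -4 + \left(- \frac{2}{d^{2}} + 4 \left(- \frac{1}{4}\right)\right) = -4 - \left(1 + \frac{2}{d^{2}}\right) = -5 - \frac{2}{d^{2}}$)
$K{\left(j \right)} = -5 - \frac{2}{j^{2}}$
$G = - \frac{119}{9}$ ($G = \left(-5 - \frac{2}{9}\right) - \left(-4\right) \left(-2\right) = \left(-5 - \frac{2}{9}\right) - 8 = - \frac{47}{9} - 8 = - \frac{119}{9} \approx -13.222$)
$h{\left(o \right)} = 36$ ($h{\left(o \right)} = 6^{2} = 36$)
$h{\left(G \right)} 19 + 111 = 36 \cdot 19 + 111 = 684 + 111 = 795$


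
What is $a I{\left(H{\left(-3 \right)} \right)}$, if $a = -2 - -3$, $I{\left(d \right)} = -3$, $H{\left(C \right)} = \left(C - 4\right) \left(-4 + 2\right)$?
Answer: $-3$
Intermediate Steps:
$H{\left(C \right)} = 8 - 2 C$ ($H{\left(C \right)} = \left(-4 + C\right) \left(-2\right) = 8 - 2 C$)
$a = 1$ ($a = -2 + 3 = 1$)
$a I{\left(H{\left(-3 \right)} \right)} = 1 \left(-3\right) = -3$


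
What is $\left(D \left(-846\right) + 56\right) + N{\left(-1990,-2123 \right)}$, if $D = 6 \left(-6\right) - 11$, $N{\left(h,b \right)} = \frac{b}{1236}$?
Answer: $\frac{49212925}{1236} \approx 39816.0$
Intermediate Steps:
$N{\left(h,b \right)} = \frac{b}{1236}$ ($N{\left(h,b \right)} = b \frac{1}{1236} = \frac{b}{1236}$)
$D = -47$ ($D = -36 - 11 = -47$)
$\left(D \left(-846\right) + 56\right) + N{\left(-1990,-2123 \right)} = \left(\left(-47\right) \left(-846\right) + 56\right) + \frac{1}{1236} \left(-2123\right) = \left(39762 + 56\right) - \frac{2123}{1236} = 39818 - \frac{2123}{1236} = \frac{49212925}{1236}$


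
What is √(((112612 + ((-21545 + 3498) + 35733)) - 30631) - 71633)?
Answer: √28034 ≈ 167.43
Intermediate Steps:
√(((112612 + ((-21545 + 3498) + 35733)) - 30631) - 71633) = √(((112612 + (-18047 + 35733)) - 30631) - 71633) = √(((112612 + 17686) - 30631) - 71633) = √((130298 - 30631) - 71633) = √(99667 - 71633) = √28034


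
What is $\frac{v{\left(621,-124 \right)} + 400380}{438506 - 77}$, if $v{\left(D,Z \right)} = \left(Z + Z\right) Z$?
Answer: $\frac{431132}{438429} \approx 0.98336$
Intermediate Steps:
$v{\left(D,Z \right)} = 2 Z^{2}$ ($v{\left(D,Z \right)} = 2 Z Z = 2 Z^{2}$)
$\frac{v{\left(621,-124 \right)} + 400380}{438506 - 77} = \frac{2 \left(-124\right)^{2} + 400380}{438506 - 77} = \frac{2 \cdot 15376 + 400380}{438506 + \left(-150860 + 150783\right)} = \frac{30752 + 400380}{438506 - 77} = \frac{431132}{438429}$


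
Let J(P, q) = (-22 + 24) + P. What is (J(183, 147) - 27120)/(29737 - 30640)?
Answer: 26935/903 ≈ 29.828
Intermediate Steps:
J(P, q) = 2 + P
(J(183, 147) - 27120)/(29737 - 30640) = ((2 + 183) - 27120)/(29737 - 30640) = (185 - 27120)/(-903) = -26935*(-1/903) = 26935/903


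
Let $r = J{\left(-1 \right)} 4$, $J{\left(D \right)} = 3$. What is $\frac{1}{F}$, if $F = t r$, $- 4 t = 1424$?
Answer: $- \frac{1}{4272} \approx -0.00023408$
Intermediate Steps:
$t = -356$ ($t = \left(- \frac{1}{4}\right) 1424 = -356$)
$r = 12$ ($r = 3 \cdot 4 = 12$)
$F = -4272$ ($F = \left(-356\right) 12 = -4272$)
$\frac{1}{F} = \frac{1}{-4272} = - \frac{1}{4272}$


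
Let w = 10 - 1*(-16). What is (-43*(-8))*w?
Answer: 8944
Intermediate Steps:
w = 26 (w = 10 + 16 = 26)
(-43*(-8))*w = -43*(-8)*26 = 344*26 = 8944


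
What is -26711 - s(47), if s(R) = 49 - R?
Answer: -26713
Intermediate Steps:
-26711 - s(47) = -26711 - (49 - 1*47) = -26711 - (49 - 47) = -26711 - 1*2 = -26711 - 2 = -26713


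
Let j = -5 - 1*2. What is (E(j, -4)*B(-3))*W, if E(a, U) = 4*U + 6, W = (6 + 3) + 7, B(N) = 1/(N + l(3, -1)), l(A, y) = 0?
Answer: 160/3 ≈ 53.333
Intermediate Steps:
B(N) = 1/N (B(N) = 1/(N + 0) = 1/N)
W = 16 (W = 9 + 7 = 16)
j = -7 (j = -5 - 2 = -7)
E(a, U) = 6 + 4*U
(E(j, -4)*B(-3))*W = ((6 + 4*(-4))/(-3))*16 = ((6 - 16)*(-⅓))*16 = -10*(-⅓)*16 = (10/3)*16 = 160/3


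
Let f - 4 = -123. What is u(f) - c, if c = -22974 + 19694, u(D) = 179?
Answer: 3459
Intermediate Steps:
f = -119 (f = 4 - 123 = -119)
c = -3280
u(f) - c = 179 - 1*(-3280) = 179 + 3280 = 3459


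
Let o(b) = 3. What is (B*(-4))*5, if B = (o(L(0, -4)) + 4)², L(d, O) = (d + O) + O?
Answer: -980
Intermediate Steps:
L(d, O) = d + 2*O (L(d, O) = (O + d) + O = d + 2*O)
B = 49 (B = (3 + 4)² = 7² = 49)
(B*(-4))*5 = (49*(-4))*5 = -196*5 = -980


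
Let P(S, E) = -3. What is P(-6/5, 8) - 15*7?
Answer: -108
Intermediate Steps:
P(-6/5, 8) - 15*7 = -3 - 15*7 = -3 - 105 = -108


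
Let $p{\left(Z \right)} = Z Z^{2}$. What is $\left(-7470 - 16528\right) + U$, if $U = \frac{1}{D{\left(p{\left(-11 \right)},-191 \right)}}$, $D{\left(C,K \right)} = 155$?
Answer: $- \frac{3719689}{155} \approx -23998.0$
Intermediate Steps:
$p{\left(Z \right)} = Z^{3}$
$U = \frac{1}{155} \approx 0.0064516$
$\left(-7470 - 16528\right) + U = \left(-7470 - 16528\right) + \frac{1}{155} = -23998 + \frac{1}{155} = - \frac{3719689}{155}$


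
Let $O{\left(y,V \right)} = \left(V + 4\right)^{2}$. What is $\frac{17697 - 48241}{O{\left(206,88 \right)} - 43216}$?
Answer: $\frac{1909}{2172} \approx 0.87891$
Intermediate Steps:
$O{\left(y,V \right)} = \left(4 + V\right)^{2}$
$\frac{17697 - 48241}{O{\left(206,88 \right)} - 43216} = \frac{17697 - 48241}{\left(4 + 88\right)^{2} - 43216} = - \frac{30544}{92^{2} - 43216} = - \frac{30544}{8464 - 43216} = - \frac{30544}{-34752} = \left(-30544\right) \left(- \frac{1}{34752}\right) = \frac{1909}{2172}$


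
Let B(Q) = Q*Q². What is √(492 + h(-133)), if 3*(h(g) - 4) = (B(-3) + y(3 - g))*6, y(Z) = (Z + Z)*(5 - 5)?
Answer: √442 ≈ 21.024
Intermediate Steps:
y(Z) = 0 (y(Z) = (2*Z)*0 = 0)
B(Q) = Q³
h(g) = -50 (h(g) = 4 + (((-3)³ + 0)*6)/3 = 4 + ((-27 + 0)*6)/3 = 4 + (-27*6)/3 = 4 + (⅓)*(-162) = 4 - 54 = -50)
√(492 + h(-133)) = √(492 - 50) = √442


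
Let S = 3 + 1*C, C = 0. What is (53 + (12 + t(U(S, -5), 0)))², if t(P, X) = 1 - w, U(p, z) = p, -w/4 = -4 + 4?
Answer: 4356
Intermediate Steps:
S = 3 (S = 3 + 1*0 = 3 + 0 = 3)
w = 0 (w = -4*(-4 + 4) = -4*0 = 0)
t(P, X) = 1 (t(P, X) = 1 - 1*0 = 1 + 0 = 1)
(53 + (12 + t(U(S, -5), 0)))² = (53 + (12 + 1))² = (53 + 13)² = 66² = 4356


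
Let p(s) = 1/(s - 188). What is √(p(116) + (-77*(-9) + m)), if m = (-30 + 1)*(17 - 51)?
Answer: √241774/12 ≈ 40.975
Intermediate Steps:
m = 986 (m = -29*(-34) = 986)
p(s) = 1/(-188 + s)
√(p(116) + (-77*(-9) + m)) = √(1/(-188 + 116) + (-77*(-9) + 986)) = √(1/(-72) + (693 + 986)) = √(-1/72 + 1679) = √(120887/72) = √241774/12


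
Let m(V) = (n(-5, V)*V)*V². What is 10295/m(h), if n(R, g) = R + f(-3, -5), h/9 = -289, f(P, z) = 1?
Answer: 10295/70385151204 ≈ 1.4627e-7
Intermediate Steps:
h = -2601 (h = 9*(-289) = -2601)
n(R, g) = 1 + R (n(R, g) = R + 1 = 1 + R)
m(V) = -4*V³ (m(V) = ((1 - 5)*V)*V² = (-4*V)*V² = -4*V³)
10295/m(h) = 10295/((-4*(-2601)³)) = 10295/((-4*(-17596287801))) = 10295/70385151204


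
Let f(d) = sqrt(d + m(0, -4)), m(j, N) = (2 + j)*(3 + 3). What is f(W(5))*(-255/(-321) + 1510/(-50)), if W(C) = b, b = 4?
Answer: -62928/535 ≈ -117.62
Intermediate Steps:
W(C) = 4
m(j, N) = 12 + 6*j (m(j, N) = (2 + j)*6 = 12 + 6*j)
f(d) = sqrt(12 + d) (f(d) = sqrt(d + (12 + 6*0)) = sqrt(d + (12 + 0)) = sqrt(d + 12) = sqrt(12 + d))
f(W(5))*(-255/(-321) + 1510/(-50)) = sqrt(12 + 4)*(-255/(-321) + 1510/(-50)) = sqrt(16)*(-255*(-1/321) + 1510*(-1/50)) = 4*(85/107 - 151/5) = 4*(-15732/535) = -62928/535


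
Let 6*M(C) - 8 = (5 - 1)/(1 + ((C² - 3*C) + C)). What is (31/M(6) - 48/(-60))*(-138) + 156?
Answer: -263499/85 ≈ -3100.0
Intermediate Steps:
M(C) = 4/3 + 2/(3*(1 + C² - 2*C)) (M(C) = 4/3 + ((5 - 1)/(1 + ((C² - 3*C) + C)))/6 = 4/3 + (4/(1 + (C² - 2*C)))/6 = 4/3 + (4/(1 + C² - 2*C))/6 = 4/3 + 2/(3*(1 + C² - 2*C)))
(31/M(6) - 48/(-60))*(-138) + 156 = (31/((2*(3 - 4*6 + 2*6²)/(3*(1 + 6² - 2*6)))) - 48/(-60))*(-138) + 156 = (31/((2*(3 - 24 + 2*36)/(3*(1 + 36 - 12)))) - 48*(-1/60))*(-138) + 156 = (31/(((⅔)*(3 - 24 + 72)/25)) + ⅘)*(-138) + 156 = (31/(((⅔)*(1/25)*51)) + ⅘)*(-138) + 156 = (31/(34/25) + ⅘)*(-138) + 156 = (31*(25/34) + ⅘)*(-138) + 156 = (775/34 + ⅘)*(-138) + 156 = (4011/170)*(-138) + 156 = -276759/85 + 156 = -263499/85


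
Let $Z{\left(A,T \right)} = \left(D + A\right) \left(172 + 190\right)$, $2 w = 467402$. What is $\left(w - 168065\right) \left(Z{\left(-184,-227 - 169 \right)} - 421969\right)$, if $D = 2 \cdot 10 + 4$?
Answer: $-31497994404$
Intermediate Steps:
$w = 233701$ ($w = \frac{1}{2} \cdot 467402 = 233701$)
$D = 24$ ($D = 20 + 4 = 24$)
$Z{\left(A,T \right)} = 8688 + 362 A$ ($Z{\left(A,T \right)} = \left(24 + A\right) \left(172 + 190\right) = \left(24 + A\right) 362 = 8688 + 362 A$)
$\left(w - 168065\right) \left(Z{\left(-184,-227 - 169 \right)} - 421969\right) = \left(233701 - 168065\right) \left(\left(8688 + 362 \left(-184\right)\right) - 421969\right) = 65636 \left(\left(8688 - 66608\right) - 421969\right) = 65636 \left(-57920 - 421969\right) = 65636 \left(-479889\right) = -31497994404$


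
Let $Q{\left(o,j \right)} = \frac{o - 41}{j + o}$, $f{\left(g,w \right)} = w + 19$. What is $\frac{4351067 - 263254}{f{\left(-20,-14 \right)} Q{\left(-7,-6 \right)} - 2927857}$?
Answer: $- \frac{53141569}{38061901} \approx -1.3962$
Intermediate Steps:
$f{\left(g,w \right)} = 19 + w$
$Q{\left(o,j \right)} = \frac{-41 + o}{j + o}$
$\frac{4351067 - 263254}{f{\left(-20,-14 \right)} Q{\left(-7,-6 \right)} - 2927857} = \frac{4351067 - 263254}{\left(19 - 14\right) \frac{-41 - 7}{-6 - 7} - 2927857} = \frac{4087813}{5 \frac{1}{-13} \left(-48\right) - 2927857} = \frac{4087813}{5 \left(\left(- \frac{1}{13}\right) \left(-48\right)\right) - 2927857} = \frac{4087813}{5 \cdot \frac{48}{13} - 2927857} = \frac{4087813}{\frac{240}{13} - 2927857} = \frac{4087813}{- \frac{38061901}{13}} = 4087813 \left(- \frac{13}{38061901}\right) = - \frac{53141569}{38061901}$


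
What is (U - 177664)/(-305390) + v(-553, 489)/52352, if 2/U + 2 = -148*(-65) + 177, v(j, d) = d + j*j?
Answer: 251832907481489/39150069614400 ≈ 6.4325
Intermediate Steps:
v(j, d) = d + j**2
U = 2/9795 (U = 2/(-2 + (-148*(-65) + 177)) = 2/(-2 + (9620 + 177)) = 2/(-2 + 9797) = 2/9795 ≈ 0.00020419)
(U - 177664)/(-305390) + v(-553, 489)/52352 = (2/9795 - 177664)/(-305390) + (489 + (-553)**2)/52352 = -1740218878/9795*(-1/305390) + (489 + 305809)*(1/52352) = 870109439/1495647525 + 306298*(1/52352) = 870109439/1495647525 + 153149/26176 = 251832907481489/39150069614400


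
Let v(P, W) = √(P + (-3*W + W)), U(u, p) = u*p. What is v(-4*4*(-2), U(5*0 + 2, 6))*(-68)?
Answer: -136*√2 ≈ -192.33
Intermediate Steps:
U(u, p) = p*u
v(P, W) = √(P - 2*W)
v(-4*4*(-2), U(5*0 + 2, 6))*(-68) = √(-4*4*(-2) - 12*(5*0 + 2))*(-68) = √(-16*(-2) - 12*(0 + 2))*(-68) = √(32 - 12*2)*(-68) = √(32 - 2*12)*(-68) = √(32 - 24)*(-68) = √8*(-68) = (2*√2)*(-68) = -136*√2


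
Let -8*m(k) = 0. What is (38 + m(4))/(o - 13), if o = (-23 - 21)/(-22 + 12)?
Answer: -190/43 ≈ -4.4186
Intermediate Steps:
m(k) = 0 (m(k) = -⅛*0 = 0)
o = 22/5 (o = -44/(-10) = -44*(-⅒) = 22/5 ≈ 4.4000)
(38 + m(4))/(o - 13) = (38 + 0)/(22/5 - 13) = 38/(-43/5) = 38*(-5/43) = -190/43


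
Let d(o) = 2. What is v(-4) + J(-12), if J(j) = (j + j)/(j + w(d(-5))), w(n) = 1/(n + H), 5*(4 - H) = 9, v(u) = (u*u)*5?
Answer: 20264/247 ≈ 82.041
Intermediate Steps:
v(u) = 5*u² (v(u) = u²*5 = 5*u²)
H = 11/5 (H = 4 - ⅕*9 = 4 - 9/5 = 11/5 ≈ 2.2000)
w(n) = 1/(11/5 + n) (w(n) = 1/(n + 11/5) = 1/(11/5 + n))
J(j) = 2*j/(5/21 + j) (J(j) = (j + j)/(j + 5/(11 + 5*2)) = (2*j)/(j + 5/(11 + 10)) = (2*j)/(j + 5/21) = (2*j)/(5/21 + j) = 2*j/(5/21 + j))
v(-4) + J(-12) = 5*(-4)² + 42*(-12)/(5 + 21*(-12)) = 5*16 + 42*(-12)/(5 - 252) = 80 + 42*(-12)/(-247) = 80 + 42*(-12)*(-1/247) = 80 + 504/247 = 20264/247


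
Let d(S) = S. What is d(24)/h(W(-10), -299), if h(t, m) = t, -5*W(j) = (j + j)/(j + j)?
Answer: -120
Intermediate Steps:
W(j) = -1/5 (W(j) = -(j + j)/(5*(j + j)) = -2*j/(5*(2*j)) = -2*j*1/(2*j)/5 = -1/5*1 = -1/5)
d(24)/h(W(-10), -299) = 24/(-1/5) = 24*(-5) = -120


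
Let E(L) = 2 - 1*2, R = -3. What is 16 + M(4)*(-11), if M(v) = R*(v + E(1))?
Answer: 148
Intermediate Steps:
E(L) = 0 (E(L) = 2 - 2 = 0)
M(v) = -3*v (M(v) = -3*(v + 0) = -3*v)
16 + M(4)*(-11) = 16 - 3*4*(-11) = 16 - 12*(-11) = 16 + 132 = 148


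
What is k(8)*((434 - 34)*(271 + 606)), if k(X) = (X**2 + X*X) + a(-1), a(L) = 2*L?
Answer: 44200800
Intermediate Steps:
k(X) = -2 + 2*X**2 (k(X) = (X**2 + X*X) + 2*(-1) = (X**2 + X**2) - 2 = 2*X**2 - 2 = -2 + 2*X**2)
k(8)*((434 - 34)*(271 + 606)) = (-2 + 2*8**2)*((434 - 34)*(271 + 606)) = (-2 + 2*64)*(400*877) = (-2 + 128)*350800 = 126*350800 = 44200800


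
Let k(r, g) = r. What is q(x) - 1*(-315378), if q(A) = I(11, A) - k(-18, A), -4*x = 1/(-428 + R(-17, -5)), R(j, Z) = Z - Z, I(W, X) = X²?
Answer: 924408013825/2930944 ≈ 3.1540e+5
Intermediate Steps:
R(j, Z) = 0
x = 1/1712 (x = -1/(4*(-428 + 0)) = -¼/(-428) = -¼*(-1/428) = 1/1712 ≈ 0.00058411)
q(A) = 18 + A² (q(A) = A² - 1*(-18) = A² + 18 = 18 + A²)
q(x) - 1*(-315378) = (18 + (1/1712)²) - 1*(-315378) = (18 + 1/2930944) + 315378 = 52756993/2930944 + 315378 = 924408013825/2930944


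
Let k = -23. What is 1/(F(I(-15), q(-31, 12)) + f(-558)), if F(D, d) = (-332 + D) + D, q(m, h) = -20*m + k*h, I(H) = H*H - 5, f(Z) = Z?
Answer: -1/450 ≈ -0.0022222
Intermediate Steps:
I(H) = -5 + H² (I(H) = H² - 5 = -5 + H²)
q(m, h) = -23*h - 20*m (q(m, h) = -20*m - 23*h = -23*h - 20*m)
F(D, d) = -332 + 2*D
1/(F(I(-15), q(-31, 12)) + f(-558)) = 1/((-332 + 2*(-5 + (-15)²)) - 558) = 1/((-332 + 2*(-5 + 225)) - 558) = 1/((-332 + 2*220) - 558) = 1/((-332 + 440) - 558) = 1/(108 - 558) = 1/(-450) = -1/450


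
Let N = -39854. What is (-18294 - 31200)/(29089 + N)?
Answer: 49494/10765 ≈ 4.5977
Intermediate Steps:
(-18294 - 31200)/(29089 + N) = (-18294 - 31200)/(29089 - 39854) = -49494/(-10765) = -49494*(-1/10765) = 49494/10765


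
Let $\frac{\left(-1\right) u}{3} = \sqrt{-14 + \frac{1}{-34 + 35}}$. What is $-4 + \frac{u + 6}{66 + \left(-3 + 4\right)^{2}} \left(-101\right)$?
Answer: $- \frac{874}{67} + \frac{303 i \sqrt{13}}{67} \approx -13.045 + 16.306 i$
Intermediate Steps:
$u = - 3 i \sqrt{13}$ ($u = - 3 \sqrt{-14 + \frac{1}{-34 + 35}} = - 3 \sqrt{-14 + 1^{-1}} = - 3 \sqrt{-14 + 1} = - 3 \sqrt{-13} = - 3 i \sqrt{13} \approx - 10.817 i$)
$-4 + \frac{u + 6}{66 + \left(-3 + 4\right)^{2}} \left(-101\right) = -4 + \frac{- 3 i \sqrt{13} + 6}{66 + \left(-3 + 4\right)^{2}} \left(-101\right) = -4 + \frac{6 - 3 i \sqrt{13}}{66 + 1^{2}} \left(-101\right) = -4 + \frac{6 - 3 i \sqrt{13}}{66 + 1} \left(-101\right) = -4 + \frac{6 - 3 i \sqrt{13}}{67} \left(-101\right) = -4 + \left(6 - 3 i \sqrt{13}\right) \frac{1}{67} \left(-101\right) = -4 + \left(\frac{6}{67} - \frac{3 i \sqrt{13}}{67}\right) \left(-101\right) = -4 - \left(\frac{606}{67} - \frac{303 i \sqrt{13}}{67}\right) = - \frac{874}{67} + \frac{303 i \sqrt{13}}{67}$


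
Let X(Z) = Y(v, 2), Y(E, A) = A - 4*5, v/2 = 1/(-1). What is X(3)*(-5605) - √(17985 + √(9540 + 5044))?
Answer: 100890 - √(17985 + 2*√3646) ≈ 1.0076e+5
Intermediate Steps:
v = -2 (v = 2/(-1) = 2*(-1) = -2)
Y(E, A) = -20 + A (Y(E, A) = A - 20 = -20 + A)
X(Z) = -18 (X(Z) = -20 + 2 = -18)
X(3)*(-5605) - √(17985 + √(9540 + 5044)) = -18*(-5605) - √(17985 + √(9540 + 5044)) = 100890 - √(17985 + √14584) = 100890 - √(17985 + 2*√3646)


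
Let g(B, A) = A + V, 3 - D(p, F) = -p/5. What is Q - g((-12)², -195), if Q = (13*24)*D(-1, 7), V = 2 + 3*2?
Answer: 5303/5 ≈ 1060.6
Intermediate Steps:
V = 8 (V = 2 + 6 = 8)
D(p, F) = 3 + p/5 (D(p, F) = 3 - (-p)/5 = 3 - (-1)*p/5 = 3 + p/5)
g(B, A) = 8 + A (g(B, A) = A + 8 = 8 + A)
Q = 4368/5 (Q = (13*24)*(3 + (⅕)*(-1)) = 312*(3 - ⅕) = 312*(14/5) = 4368/5 ≈ 873.60)
Q - g((-12)², -195) = 4368/5 - (8 - 195) = 4368/5 - 1*(-187) = 4368/5 + 187 = 5303/5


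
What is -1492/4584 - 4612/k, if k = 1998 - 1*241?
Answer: -5940713/2013522 ≈ -2.9504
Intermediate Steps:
k = 1757 (k = 1998 - 241 = 1757)
-1492/4584 - 4612/k = -1492/4584 - 4612/1757 = -1492*1/4584 - 4612*1/1757 = -373/1146 - 4612/1757 = -5940713/2013522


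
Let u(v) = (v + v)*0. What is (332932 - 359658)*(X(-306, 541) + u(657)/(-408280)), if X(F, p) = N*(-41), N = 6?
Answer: 6574596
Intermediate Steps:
X(F, p) = -246 (X(F, p) = 6*(-41) = -246)
u(v) = 0 (u(v) = (2*v)*0 = 0)
(332932 - 359658)*(X(-306, 541) + u(657)/(-408280)) = (332932 - 359658)*(-246 + 0/(-408280)) = -26726*(-246 + 0*(-1/408280)) = -26726*(-246 + 0) = -26726*(-246) = 6574596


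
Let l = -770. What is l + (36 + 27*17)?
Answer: -275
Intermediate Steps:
l + (36 + 27*17) = -770 + (36 + 27*17) = -770 + (36 + 459) = -770 + 495 = -275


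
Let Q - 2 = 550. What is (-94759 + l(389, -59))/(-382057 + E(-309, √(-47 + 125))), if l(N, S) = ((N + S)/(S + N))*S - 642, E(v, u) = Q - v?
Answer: 23865/95299 ≈ 0.25042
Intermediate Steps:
Q = 552 (Q = 2 + 550 = 552)
E(v, u) = 552 - v
l(N, S) = -642 + S (l(N, S) = ((N + S)/(N + S))*S - 642 = 1*S - 642 = S - 642 = -642 + S)
(-94759 + l(389, -59))/(-382057 + E(-309, √(-47 + 125))) = (-94759 + (-642 - 59))/(-382057 + (552 - 1*(-309))) = (-94759 - 701)/(-382057 + (552 + 309)) = -95460/(-382057 + 861) = -95460/(-381196) = -95460*(-1/381196) = 23865/95299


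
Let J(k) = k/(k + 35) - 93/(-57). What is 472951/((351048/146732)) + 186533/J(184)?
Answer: 246554843423411/902632170 ≈ 2.7315e+5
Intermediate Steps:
J(k) = 31/19 + k/(35 + k) (J(k) = k/(35 + k) - 93*(-1/57) = k/(35 + k) + 31/19 = 31/19 + k/(35 + k))
472951/((351048/146732)) + 186533/J(184) = 472951/((351048/146732)) + 186533/((5*(217 + 10*184)/(19*(35 + 184)))) = 472951/((351048*(1/146732))) + 186533/(((5/19)*(217 + 1840)/219)) = 472951/(87762/36683) + 186533/(((5/19)*(1/219)*2057)) = 472951*(36683/87762) + 186533/(10285/4161) = 17349261533/87762 + 186533*(4161/10285) = 17349261533/87762 + 776163813/10285 = 246554843423411/902632170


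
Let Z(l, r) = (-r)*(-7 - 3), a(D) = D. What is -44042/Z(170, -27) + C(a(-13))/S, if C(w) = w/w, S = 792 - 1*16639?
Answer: 348966652/2139345 ≈ 163.12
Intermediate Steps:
S = -15847 (S = 792 - 16639 = -15847)
C(w) = 1
Z(l, r) = 10*r (Z(l, r) = -r*(-10) = 10*r)
-44042/Z(170, -27) + C(a(-13))/S = -44042/(10*(-27)) + 1/(-15847) = -44042/(-270) + 1*(-1/15847) = -44042*(-1/270) - 1/15847 = 22021/135 - 1/15847 = 348966652/2139345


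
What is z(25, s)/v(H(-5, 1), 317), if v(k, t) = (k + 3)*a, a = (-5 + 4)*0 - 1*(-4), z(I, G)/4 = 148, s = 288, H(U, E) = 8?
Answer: 148/11 ≈ 13.455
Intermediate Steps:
z(I, G) = 592 (z(I, G) = 4*148 = 592)
a = 4 (a = -1*0 + 4 = 0 + 4 = 4)
v(k, t) = 12 + 4*k (v(k, t) = (k + 3)*4 = (3 + k)*4 = 12 + 4*k)
z(25, s)/v(H(-5, 1), 317) = 592/(12 + 4*8) = 592/(12 + 32) = 592/44 = 592*(1/44) = 148/11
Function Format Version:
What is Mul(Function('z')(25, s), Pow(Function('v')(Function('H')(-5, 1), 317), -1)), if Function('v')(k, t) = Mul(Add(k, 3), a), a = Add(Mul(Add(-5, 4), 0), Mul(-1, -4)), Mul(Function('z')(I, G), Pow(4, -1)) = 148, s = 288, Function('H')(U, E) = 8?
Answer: Rational(148, 11) ≈ 13.455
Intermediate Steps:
Function('z')(I, G) = 592 (Function('z')(I, G) = Mul(4, 148) = 592)
a = 4 (a = Add(Mul(-1, 0), 4) = Add(0, 4) = 4)
Function('v')(k, t) = Add(12, Mul(4, k)) (Function('v')(k, t) = Mul(Add(k, 3), 4) = Mul(Add(3, k), 4) = Add(12, Mul(4, k)))
Mul(Function('z')(25, s), Pow(Function('v')(Function('H')(-5, 1), 317), -1)) = Mul(592, Pow(Add(12, Mul(4, 8)), -1)) = Mul(592, Pow(Add(12, 32), -1)) = Mul(592, Pow(44, -1)) = Mul(592, Rational(1, 44)) = Rational(148, 11)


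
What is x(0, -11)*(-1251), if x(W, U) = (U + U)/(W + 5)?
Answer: 27522/5 ≈ 5504.4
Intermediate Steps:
x(W, U) = 2*U/(5 + W) (x(W, U) = (2*U)/(5 + W) = 2*U/(5 + W))
x(0, -11)*(-1251) = (2*(-11)/(5 + 0))*(-1251) = (2*(-11)/5)*(-1251) = (2*(-11)*(⅕))*(-1251) = -22/5*(-1251) = 27522/5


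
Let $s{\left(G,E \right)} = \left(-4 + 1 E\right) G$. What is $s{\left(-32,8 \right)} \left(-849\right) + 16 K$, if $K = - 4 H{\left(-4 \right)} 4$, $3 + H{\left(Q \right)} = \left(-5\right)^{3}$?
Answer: $141440$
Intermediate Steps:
$H{\left(Q \right)} = -128$ ($H{\left(Q \right)} = -3 + \left(-5\right)^{3} = -3 - 125 = -128$)
$s{\left(G,E \right)} = G \left(-4 + E\right)$ ($s{\left(G,E \right)} = \left(-4 + E\right) G = G \left(-4 + E\right)$)
$K = 2048$ ($K = \left(-4\right) \left(-128\right) 4 = 512 \cdot 4 = 2048$)
$s{\left(-32,8 \right)} \left(-849\right) + 16 K = - 32 \left(-4 + 8\right) \left(-849\right) + 16 \cdot 2048 = \left(-32\right) 4 \left(-849\right) + 32768 = \left(-128\right) \left(-849\right) + 32768 = 108672 + 32768 = 141440$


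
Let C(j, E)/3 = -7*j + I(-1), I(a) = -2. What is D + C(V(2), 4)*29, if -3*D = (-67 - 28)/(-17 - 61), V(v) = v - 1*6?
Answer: 529213/234 ≈ 2261.6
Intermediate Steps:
V(v) = -6 + v (V(v) = v - 6 = -6 + v)
D = -95/234 (D = -(-67 - 28)/(3*(-17 - 61)) = -(-95)/(3*(-78)) = -(-95)*(-1)/(3*78) = -⅓*95/78 = -95/234 ≈ -0.40598)
C(j, E) = -6 - 21*j (C(j, E) = 3*(-7*j - 2) = 3*(-2 - 7*j) = -6 - 21*j)
D + C(V(2), 4)*29 = -95/234 + (-6 - 21*(-6 + 2))*29 = -95/234 + (-6 - 21*(-4))*29 = -95/234 + (-6 + 84)*29 = -95/234 + 78*29 = -95/234 + 2262 = 529213/234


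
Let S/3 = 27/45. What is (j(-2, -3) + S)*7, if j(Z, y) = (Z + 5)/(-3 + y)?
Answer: 91/10 ≈ 9.1000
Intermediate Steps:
S = 9/5 (S = 3*(27/45) = 3*(27*(1/45)) = 3*(3/5) = 9/5 ≈ 1.8000)
j(Z, y) = (5 + Z)/(-3 + y)
(j(-2, -3) + S)*7 = ((5 - 2)/(-3 - 3) + 9/5)*7 = (3/(-6) + 9/5)*7 = (-1/6*3 + 9/5)*7 = (-1/2 + 9/5)*7 = (13/10)*7 = 91/10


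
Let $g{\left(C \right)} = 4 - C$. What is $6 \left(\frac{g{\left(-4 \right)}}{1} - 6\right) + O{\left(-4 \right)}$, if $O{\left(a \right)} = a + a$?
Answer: $4$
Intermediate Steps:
$O{\left(a \right)} = 2 a$
$6 \left(\frac{g{\left(-4 \right)}}{1} - 6\right) + O{\left(-4 \right)} = 6 \left(\frac{4 - -4}{1} - 6\right) + 2 \left(-4\right) = 6 \left(\left(4 + 4\right) 1 - 6\right) - 8 = 6 \left(8 \cdot 1 - 6\right) - 8 = 6 \left(8 - 6\right) - 8 = 6 \cdot 2 - 8 = 12 - 8 = 4$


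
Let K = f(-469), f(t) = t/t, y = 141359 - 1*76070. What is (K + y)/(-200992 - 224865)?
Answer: -65290/425857 ≈ -0.15331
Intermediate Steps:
y = 65289 (y = 141359 - 76070 = 65289)
f(t) = 1
K = 1
(K + y)/(-200992 - 224865) = (1 + 65289)/(-200992 - 224865) = 65290/(-425857) = 65290*(-1/425857) = -65290/425857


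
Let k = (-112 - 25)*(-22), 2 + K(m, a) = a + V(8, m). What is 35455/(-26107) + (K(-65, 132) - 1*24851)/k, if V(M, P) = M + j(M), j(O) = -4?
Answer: -68377099/7153318 ≈ -9.5588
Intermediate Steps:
V(M, P) = -4 + M (V(M, P) = M - 4 = -4 + M)
K(m, a) = 2 + a (K(m, a) = -2 + (a + (-4 + 8)) = -2 + (a + 4) = -2 + (4 + a) = 2 + a)
k = 3014 (k = -137*(-22) = 3014)
35455/(-26107) + (K(-65, 132) - 1*24851)/k = 35455/(-26107) + ((2 + 132) - 1*24851)/3014 = 35455*(-1/26107) + (134 - 24851)*(1/3014) = -35455/26107 - 24717*1/3014 = -35455/26107 - 2247/274 = -68377099/7153318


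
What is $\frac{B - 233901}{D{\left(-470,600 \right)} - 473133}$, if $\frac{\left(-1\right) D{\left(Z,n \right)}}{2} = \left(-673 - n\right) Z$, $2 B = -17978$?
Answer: $\frac{242890}{1669753} \approx 0.14546$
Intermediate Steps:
$B = -8989$ ($B = \frac{1}{2} \left(-17978\right) = -8989$)
$D{\left(Z,n \right)} = - 2 Z \left(-673 - n\right)$ ($D{\left(Z,n \right)} = - 2 \left(-673 - n\right) Z = - 2 Z \left(-673 - n\right)$)
$\frac{B - 233901}{D{\left(-470,600 \right)} - 473133} = \frac{-8989 - 233901}{2 \left(-470\right) \left(673 + 600\right) - 473133} = - \frac{242890}{2 \left(-470\right) 1273 - 473133} = - \frac{242890}{-1196620 - 473133} = - \frac{242890}{-1669753} = \left(-242890\right) \left(- \frac{1}{1669753}\right) = \frac{242890}{1669753}$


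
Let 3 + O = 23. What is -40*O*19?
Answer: -15200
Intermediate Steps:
O = 20 (O = -3 + 23 = 20)
-40*O*19 = -40*20*19 = -800*19 = -15200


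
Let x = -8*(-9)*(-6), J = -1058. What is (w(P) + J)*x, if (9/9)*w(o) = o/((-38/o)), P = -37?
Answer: 8979768/19 ≈ 4.7262e+5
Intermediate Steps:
w(o) = -o²/38 (w(o) = o/((-38/o)) = o*(-o/38) = -o²/38)
x = -432 (x = 72*(-6) = -432)
(w(P) + J)*x = (-1/38*(-37)² - 1058)*(-432) = (-1/38*1369 - 1058)*(-432) = (-1369/38 - 1058)*(-432) = -41573/38*(-432) = 8979768/19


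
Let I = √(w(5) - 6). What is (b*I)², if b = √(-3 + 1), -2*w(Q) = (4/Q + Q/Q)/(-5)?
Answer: 291/25 ≈ 11.640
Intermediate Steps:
w(Q) = ⅒ + 2/(5*Q) (w(Q) = -(4/Q + Q/Q)/(2*(-5)) = -(4/Q + 1)*(-1)/(2*5) = -(1 + 4/Q)*(-1)/(2*5) = -(-⅕ - 4/(5*Q))/2 = ⅒ + 2/(5*Q))
b = I*√2 (b = √(-2) = I*√2 ≈ 1.4142*I)
I = I*√582/10 (I = √((⅒)*(4 + 5)/5 - 6) = √((⅒)*(⅕)*9 - 6) = √(9/50 - 6) = √(-291/50) = I*√582/10 ≈ 2.4125*I)
(b*I)² = ((I*√2)*(I*√582/10))² = (-√291/5)² = 291/25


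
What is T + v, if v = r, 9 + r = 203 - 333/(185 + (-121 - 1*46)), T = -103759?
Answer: -207167/2 ≈ -1.0358e+5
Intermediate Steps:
r = 351/2 (r = -9 + (203 - 333/(185 + (-121 - 1*46))) = -9 + (203 - 333/(185 + (-121 - 46))) = -9 + (203 - 333/(185 - 167)) = -9 + (203 - 333/18) = -9 + (203 + (1/18)*(-333)) = -9 + (203 - 37/2) = -9 + 369/2 = 351/2 ≈ 175.50)
v = 351/2 ≈ 175.50
T + v = -103759 + 351/2 = -207167/2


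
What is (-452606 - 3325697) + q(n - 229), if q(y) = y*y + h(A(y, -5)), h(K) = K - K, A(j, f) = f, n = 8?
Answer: -3729462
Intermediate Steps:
h(K) = 0
q(y) = y² (q(y) = y*y + 0 = y² + 0 = y²)
(-452606 - 3325697) + q(n - 229) = (-452606 - 3325697) + (8 - 229)² = -3778303 + (-221)² = -3778303 + 48841 = -3729462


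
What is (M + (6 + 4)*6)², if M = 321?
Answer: 145161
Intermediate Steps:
(M + (6 + 4)*6)² = (321 + (6 + 4)*6)² = (321 + 10*6)² = (321 + 60)² = 381² = 145161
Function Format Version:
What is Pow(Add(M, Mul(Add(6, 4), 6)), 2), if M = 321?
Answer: 145161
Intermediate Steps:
Pow(Add(M, Mul(Add(6, 4), 6)), 2) = Pow(Add(321, Mul(Add(6, 4), 6)), 2) = Pow(Add(321, Mul(10, 6)), 2) = Pow(Add(321, 60), 2) = Pow(381, 2) = 145161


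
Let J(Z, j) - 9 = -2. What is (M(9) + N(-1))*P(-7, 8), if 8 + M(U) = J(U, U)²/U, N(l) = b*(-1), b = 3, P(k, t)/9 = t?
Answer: -400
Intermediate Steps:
J(Z, j) = 7 (J(Z, j) = 9 - 2 = 7)
P(k, t) = 9*t
N(l) = -3 (N(l) = 3*(-1) = -3)
M(U) = -8 + 49/U (M(U) = -8 + 7²/U = -8 + 49/U)
(M(9) + N(-1))*P(-7, 8) = ((-8 + 49/9) - 3)*(9*8) = ((-8 + 49*(⅑)) - 3)*72 = ((-8 + 49/9) - 3)*72 = (-23/9 - 3)*72 = -50/9*72 = -400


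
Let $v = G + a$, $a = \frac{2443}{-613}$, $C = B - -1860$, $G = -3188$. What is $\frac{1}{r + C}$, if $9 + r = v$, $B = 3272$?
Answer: $\frac{613}{1183712} \approx 0.00051786$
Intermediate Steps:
$C = 5132$ ($C = 3272 - -1860 = 3272 + 1860 = 5132$)
$a = - \frac{2443}{613}$ ($a = 2443 \left(- \frac{1}{613}\right) = - \frac{2443}{613} \approx -3.9853$)
$v = - \frac{1956687}{613}$ ($v = -3188 - \frac{2443}{613} = - \frac{1956687}{613} \approx -3192.0$)
$r = - \frac{1962204}{613}$ ($r = -9 - \frac{1956687}{613} = - \frac{1962204}{613} \approx -3201.0$)
$\frac{1}{r + C} = \frac{1}{- \frac{1962204}{613} + 5132} = \frac{1}{\frac{1183712}{613}} = \frac{613}{1183712}$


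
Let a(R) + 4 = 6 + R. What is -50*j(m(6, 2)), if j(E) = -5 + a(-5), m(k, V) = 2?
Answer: 400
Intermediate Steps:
a(R) = 2 + R (a(R) = -4 + (6 + R) = 2 + R)
j(E) = -8 (j(E) = -5 + (2 - 5) = -5 - 3 = -8)
-50*j(m(6, 2)) = -50*(-8) = 400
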